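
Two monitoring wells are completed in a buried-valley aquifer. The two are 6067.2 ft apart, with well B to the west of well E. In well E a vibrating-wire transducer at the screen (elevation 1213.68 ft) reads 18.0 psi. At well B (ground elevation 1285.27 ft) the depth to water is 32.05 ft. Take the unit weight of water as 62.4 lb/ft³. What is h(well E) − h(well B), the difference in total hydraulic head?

Δh ≈ 2.00 ft

Pressure head at well E: ψ = 144·P/γ = 144 × 18.0 / 62.4 = 41.54 ft.
Total head at well E: h = z + ψ = 1213.68 + 41.54 = 1255.22 ft.
Total head at well B: h = 1285.27 − 32.05 = 1253.22 ft.
Head difference: h(well E) − h(well B) = 1255.22 − 1253.22 = 2.00 ft.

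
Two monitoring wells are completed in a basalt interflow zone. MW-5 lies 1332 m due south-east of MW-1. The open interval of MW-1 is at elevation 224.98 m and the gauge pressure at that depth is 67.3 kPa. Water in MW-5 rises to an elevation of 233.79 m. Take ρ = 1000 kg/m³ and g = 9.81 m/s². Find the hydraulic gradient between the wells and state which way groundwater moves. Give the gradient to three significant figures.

i ≈ 0.00146; groundwater flows toward the north-west

Pressure head at MW-1: ψ = P/(ρg) = 67.3×1000 / (1000 × 9.81) = 6.86 m.
Total head at MW-1: h = z + ψ = 224.98 + 6.86 = 231.84 m.
Total head at MW-5: h = 233.79 m (water level in the piezometer is the total head).
Head difference: h(MW-1) − h(MW-5) = 231.84 − 233.79 = -1.95 m.
Hydraulic gradient: i = |Δh| / L = 1.95 / 1332 = 0.00146.
Flow is from higher to lower head: from MW-5 toward MW-1, i.e. toward the north-west.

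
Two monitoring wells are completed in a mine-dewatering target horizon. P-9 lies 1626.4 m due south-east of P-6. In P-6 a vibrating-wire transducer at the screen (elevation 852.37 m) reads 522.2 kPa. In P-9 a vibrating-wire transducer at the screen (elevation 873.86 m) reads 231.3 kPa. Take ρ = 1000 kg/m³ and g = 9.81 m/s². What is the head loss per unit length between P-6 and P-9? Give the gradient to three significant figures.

Pressure head at P-6: ψ = P/(ρg) = 522.2×1000 / (1000 × 9.81) = 53.23 m.
Total head at P-6: h = z + ψ = 852.37 + 53.23 = 905.60 m.
Pressure head at P-9: ψ = P/(ρg) = 231.3×1000 / (1000 × 9.81) = 23.58 m.
Total head at P-9: h = z + ψ = 873.86 + 23.58 = 897.44 m.
Head difference: h(P-6) − h(P-9) = 905.60 − 897.44 = 8.16 m.
Hydraulic gradient: i = |Δh| / L = 8.16 / 1626.4 = 0.00502.

i ≈ 0.00502 m/m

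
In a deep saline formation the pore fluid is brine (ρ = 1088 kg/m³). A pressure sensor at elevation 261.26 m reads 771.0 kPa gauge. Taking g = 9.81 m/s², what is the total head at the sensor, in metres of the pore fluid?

ψ = P/(ρg) = 771.0×1000 / (1088 × 9.81) = 72.24 m.
h = z + ψ = 261.26 + 72.24 = 333.50 m.

h ≈ 333.50 m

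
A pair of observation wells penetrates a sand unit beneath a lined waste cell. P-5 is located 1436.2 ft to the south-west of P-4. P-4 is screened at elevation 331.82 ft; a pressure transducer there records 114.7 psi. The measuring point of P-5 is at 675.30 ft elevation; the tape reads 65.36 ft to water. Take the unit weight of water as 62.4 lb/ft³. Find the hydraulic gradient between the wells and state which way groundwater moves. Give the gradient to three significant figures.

Pressure head at P-4: ψ = 144·P/γ = 144 × 114.7 / 62.4 = 264.69 ft.
Total head at P-4: h = z + ψ = 331.82 + 264.69 = 596.51 ft.
Total head at P-5: h = 675.30 − 65.36 = 609.94 ft.
Head difference: h(P-4) − h(P-5) = 596.51 − 609.94 = -13.43 ft.
Hydraulic gradient: i = |Δh| / L = 13.43 / 1436.2 = 0.00935.
Flow is from higher to lower head: from P-5 toward P-4, i.e. toward the north-east.

i ≈ 0.00935; groundwater flows toward the north-east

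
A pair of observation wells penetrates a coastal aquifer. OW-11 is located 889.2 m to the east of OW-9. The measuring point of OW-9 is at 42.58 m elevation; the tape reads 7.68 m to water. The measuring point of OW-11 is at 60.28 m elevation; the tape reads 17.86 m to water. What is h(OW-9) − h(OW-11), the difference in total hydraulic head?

Total head at OW-9: h = 42.58 − 7.68 = 34.90 m.
Total head at OW-11: h = 60.28 − 17.86 = 42.42 m.
Head difference: h(OW-9) − h(OW-11) = 34.90 − 42.42 = -7.52 m.

Δh ≈ -7.52 m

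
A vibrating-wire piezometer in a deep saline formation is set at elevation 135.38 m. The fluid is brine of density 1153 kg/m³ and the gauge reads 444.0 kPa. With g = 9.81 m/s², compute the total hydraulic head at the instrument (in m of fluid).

ψ = P/(ρg) = 444.0×1000 / (1153 × 9.81) = 39.25 m.
h = z + ψ = 135.38 + 39.25 = 174.63 m.

h ≈ 174.63 m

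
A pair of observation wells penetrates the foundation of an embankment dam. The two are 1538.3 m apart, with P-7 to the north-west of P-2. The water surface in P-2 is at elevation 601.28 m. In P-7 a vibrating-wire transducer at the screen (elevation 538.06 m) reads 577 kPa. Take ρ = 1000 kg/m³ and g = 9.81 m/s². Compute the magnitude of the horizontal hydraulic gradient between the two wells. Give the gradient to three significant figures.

i ≈ 0.00286

Total head at P-2: h = 601.28 m (water level in the piezometer is the total head).
Pressure head at P-7: ψ = P/(ρg) = 577×1000 / (1000 × 9.81) = 58.82 m.
Total head at P-7: h = z + ψ = 538.06 + 58.82 = 596.88 m.
Head difference: h(P-2) − h(P-7) = 601.28 − 596.88 = 4.40 m.
Hydraulic gradient: i = |Δh| / L = 4.40 / 1538.3 = 0.00286.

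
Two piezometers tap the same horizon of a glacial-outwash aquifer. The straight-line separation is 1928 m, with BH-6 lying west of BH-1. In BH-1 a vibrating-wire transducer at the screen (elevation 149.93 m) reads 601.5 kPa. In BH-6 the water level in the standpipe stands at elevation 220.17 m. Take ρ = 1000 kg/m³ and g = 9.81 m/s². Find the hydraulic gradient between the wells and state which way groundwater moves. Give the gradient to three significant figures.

i ≈ 0.00463; groundwater flows toward the east

Pressure head at BH-1: ψ = P/(ρg) = 601.5×1000 / (1000 × 9.81) = 61.31 m.
Total head at BH-1: h = z + ψ = 149.93 + 61.31 = 211.24 m.
Total head at BH-6: h = 220.17 m (water level in the piezometer is the total head).
Head difference: h(BH-1) − h(BH-6) = 211.24 − 220.17 = -8.93 m.
Hydraulic gradient: i = |Δh| / L = 8.93 / 1928 = 0.00463.
Flow is from higher to lower head: from BH-6 toward BH-1, i.e. toward the east.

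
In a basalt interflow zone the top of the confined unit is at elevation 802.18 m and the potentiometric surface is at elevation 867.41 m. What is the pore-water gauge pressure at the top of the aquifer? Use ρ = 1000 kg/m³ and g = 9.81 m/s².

Pressure head at the aquifer top: ψ = h − z = 867.41 − 802.18 = 65.23 m.
P = ρgψ = 1000 × 9.81 × 65.23 = 639906 Pa ≈ 640 kPa.

P ≈ 640 kPa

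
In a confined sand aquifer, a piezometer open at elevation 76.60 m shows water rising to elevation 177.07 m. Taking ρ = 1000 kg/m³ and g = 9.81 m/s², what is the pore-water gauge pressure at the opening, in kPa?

P ≈ 986 kPa

Pressure head ψ = h − z = 177.07 − 76.60 = 100.47 m.
P = ρgψ = 1000 × 9.81 × 100.47 = 985611 Pa ≈ 986 kPa.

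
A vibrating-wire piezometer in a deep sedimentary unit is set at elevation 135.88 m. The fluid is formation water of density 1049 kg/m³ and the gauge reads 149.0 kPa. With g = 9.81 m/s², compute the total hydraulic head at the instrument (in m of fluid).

ψ = P/(ρg) = 149.0×1000 / (1049 × 9.81) = 14.48 m.
h = z + ψ = 135.88 + 14.48 = 150.36 m.

h ≈ 150.36 m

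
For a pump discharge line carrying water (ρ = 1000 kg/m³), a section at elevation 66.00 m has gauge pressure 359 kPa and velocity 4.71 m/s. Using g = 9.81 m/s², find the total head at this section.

Pressure head ψ = P/(ρg) = 359×1000 / (1000 × 9.81) = 36.60 m.
Velocity head = v²/(2g) = 4.71² / (2 × 9.81) = 1.131 m.
h = z + ψ + v²/(2g) = 66.00 + 36.60 + 1.131 = 103.73 m.

h ≈ 103.73 m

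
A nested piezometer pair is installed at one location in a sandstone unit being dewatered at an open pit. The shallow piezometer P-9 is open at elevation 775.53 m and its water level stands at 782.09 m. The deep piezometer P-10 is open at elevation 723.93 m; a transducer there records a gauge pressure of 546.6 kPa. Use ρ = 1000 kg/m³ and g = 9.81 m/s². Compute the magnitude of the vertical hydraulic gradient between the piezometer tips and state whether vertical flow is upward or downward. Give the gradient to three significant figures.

|i_v| ≈ 0.0473; vertical flow is downward

Total head at P-9: h = 782.09 m (water level in the standpipe).
Pressure head at P-10: ψ = P/(ρg) = 546.6×1000 / (1000 × 9.81) = 55.72 m.
Total head at P-10: h = z + ψ = 723.93 + 55.72 = 779.65 m.
Δh = h(P-9) − h(P-10) = 782.09 − 779.65 = 2.44 m.
Vertical separation Δz = 775.53 − 723.93 = 51.60 m.
|i_v| = |Δh| / Δz = 2.44 / 51.60 = 0.0473.
Head is higher in the shallow piezometer, so vertical flow is downward (recharge condition).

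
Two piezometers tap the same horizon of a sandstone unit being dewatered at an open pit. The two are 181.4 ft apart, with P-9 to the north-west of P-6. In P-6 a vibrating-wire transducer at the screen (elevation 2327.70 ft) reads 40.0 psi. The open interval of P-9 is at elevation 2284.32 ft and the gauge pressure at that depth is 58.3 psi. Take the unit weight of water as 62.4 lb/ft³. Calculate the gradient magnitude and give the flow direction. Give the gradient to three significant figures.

Pressure head at P-6: ψ = 144·P/γ = 144 × 40.0 / 62.4 = 92.31 ft.
Total head at P-6: h = z + ψ = 2327.70 + 92.31 = 2420.01 ft.
Pressure head at P-9: ψ = 144·P/γ = 144 × 58.3 / 62.4 = 134.54 ft.
Total head at P-9: h = z + ψ = 2284.32 + 134.54 = 2418.86 ft.
Head difference: h(P-6) − h(P-9) = 2420.01 − 2418.86 = 1.15 ft.
Hydraulic gradient: i = |Δh| / L = 1.15 / 181.4 = 0.00634.
Flow is from higher to lower head: from P-6 toward P-9, i.e. toward the north-west.

i ≈ 0.00634; groundwater flows toward the north-west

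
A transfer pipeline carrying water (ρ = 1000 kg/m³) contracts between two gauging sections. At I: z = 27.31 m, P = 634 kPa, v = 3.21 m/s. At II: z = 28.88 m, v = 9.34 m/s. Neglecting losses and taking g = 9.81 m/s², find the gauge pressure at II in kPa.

P₂ ≈ 580 kPa

Pressure head at I: ψ₁ = P₁/(ρg) = 634×1000 / (1000 × 9.81) = 64.63 m.
Velocity heads: v₁²/2g = 3.21²/19.62 = 0.525 m; v₂²/2g = 9.34²/19.62 = 4.446 m.
Total head H = z₁ + ψ₁ + v₁²/2g = 27.31 + 64.63 + 0.525 = 92.47 m.
ψ₂ = H − z₂ − v₂²/2g = 92.47 − 28.88 − 4.446 = 59.14 m.
P₂ = ρgψ₂ = 1000 × 9.81 × 59.14 ≈ 580 kPa.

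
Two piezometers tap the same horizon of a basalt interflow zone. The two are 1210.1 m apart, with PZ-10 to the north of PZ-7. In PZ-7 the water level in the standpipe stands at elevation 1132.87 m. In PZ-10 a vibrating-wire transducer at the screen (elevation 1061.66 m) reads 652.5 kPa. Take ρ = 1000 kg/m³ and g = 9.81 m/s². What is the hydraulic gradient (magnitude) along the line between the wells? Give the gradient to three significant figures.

i ≈ 0.00388

Total head at PZ-7: h = 1132.87 m (water level in the piezometer is the total head).
Pressure head at PZ-10: ψ = P/(ρg) = 652.5×1000 / (1000 × 9.81) = 66.51 m.
Total head at PZ-10: h = z + ψ = 1061.66 + 66.51 = 1128.17 m.
Head difference: h(PZ-7) − h(PZ-10) = 1132.87 − 1128.17 = 4.70 m.
Hydraulic gradient: i = |Δh| / L = 4.70 / 1210.1 = 0.00388.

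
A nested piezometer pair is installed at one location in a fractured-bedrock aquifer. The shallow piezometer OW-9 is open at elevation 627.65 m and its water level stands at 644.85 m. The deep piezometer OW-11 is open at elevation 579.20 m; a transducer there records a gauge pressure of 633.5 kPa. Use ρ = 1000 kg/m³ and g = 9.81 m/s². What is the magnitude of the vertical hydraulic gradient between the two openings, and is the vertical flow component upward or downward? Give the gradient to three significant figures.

|i_v| ≈ 0.0221; vertical flow is downward

Total head at OW-9: h = 644.85 m (water level in the standpipe).
Pressure head at OW-11: ψ = P/(ρg) = 633.5×1000 / (1000 × 9.81) = 64.58 m.
Total head at OW-11: h = z + ψ = 579.20 + 64.58 = 643.78 m.
Δh = h(OW-9) − h(OW-11) = 644.85 − 643.78 = 1.07 m.
Vertical separation Δz = 627.65 − 579.20 = 48.45 m.
|i_v| = |Δh| / Δz = 1.07 / 48.45 = 0.0221.
Head is higher in the shallow piezometer, so vertical flow is downward (recharge condition).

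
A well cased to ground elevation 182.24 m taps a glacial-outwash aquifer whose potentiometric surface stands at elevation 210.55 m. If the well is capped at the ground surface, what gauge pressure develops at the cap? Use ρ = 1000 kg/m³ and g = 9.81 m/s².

Head above the cap: Δh = 210.55 − 182.24 = 28.31 m.
P = ρgΔh = 1000 × 9.81 × 28.31 = 277721 Pa ≈ 278 kPa.

P ≈ 278 kPa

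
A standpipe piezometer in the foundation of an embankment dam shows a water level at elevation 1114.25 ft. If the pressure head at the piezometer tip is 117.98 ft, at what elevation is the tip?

z ≈ 996.27 ft

z = h − ψ = 1114.25 − 117.98 = 996.27 ft.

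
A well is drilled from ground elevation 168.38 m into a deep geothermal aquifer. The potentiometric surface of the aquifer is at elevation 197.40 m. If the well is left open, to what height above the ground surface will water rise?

Water rises to the potentiometric surface, so the rise above ground = 197.40 − 168.38 = 29.02 m.

≈ 29.02 m above ground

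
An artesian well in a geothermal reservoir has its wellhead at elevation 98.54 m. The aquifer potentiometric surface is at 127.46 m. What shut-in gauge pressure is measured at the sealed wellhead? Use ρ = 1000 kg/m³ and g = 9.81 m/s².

Head above the cap: Δh = 127.46 − 98.54 = 28.92 m.
P = ρgΔh = 1000 × 9.81 × 28.92 = 283705 Pa ≈ 284 kPa.

P ≈ 284 kPa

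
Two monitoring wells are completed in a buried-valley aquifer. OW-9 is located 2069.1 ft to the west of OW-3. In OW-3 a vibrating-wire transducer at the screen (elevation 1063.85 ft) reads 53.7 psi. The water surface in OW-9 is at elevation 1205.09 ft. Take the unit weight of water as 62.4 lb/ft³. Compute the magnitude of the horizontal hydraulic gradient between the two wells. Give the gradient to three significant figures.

Pressure head at OW-3: ψ = 144·P/γ = 144 × 53.7 / 62.4 = 123.92 ft.
Total head at OW-3: h = z + ψ = 1063.85 + 123.92 = 1187.77 ft.
Total head at OW-9: h = 1205.09 ft (water level in the piezometer is the total head).
Head difference: h(OW-3) − h(OW-9) = 1187.77 − 1205.09 = -17.32 ft.
Hydraulic gradient: i = |Δh| / L = 17.32 / 2069.1 = 0.00837.

i ≈ 0.00837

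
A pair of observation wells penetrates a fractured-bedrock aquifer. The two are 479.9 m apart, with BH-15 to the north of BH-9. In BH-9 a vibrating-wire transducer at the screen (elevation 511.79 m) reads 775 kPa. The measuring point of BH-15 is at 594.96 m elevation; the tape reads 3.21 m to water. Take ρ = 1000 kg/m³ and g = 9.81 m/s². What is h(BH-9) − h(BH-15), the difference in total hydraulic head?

Pressure head at BH-9: ψ = P/(ρg) = 775×1000 / (1000 × 9.81) = 79.00 m.
Total head at BH-9: h = z + ψ = 511.79 + 79.00 = 590.79 m.
Total head at BH-15: h = 594.96 − 3.21 = 591.75 m.
Head difference: h(BH-9) − h(BH-15) = 590.79 − 591.75 = -0.96 m.

Δh ≈ -0.96 m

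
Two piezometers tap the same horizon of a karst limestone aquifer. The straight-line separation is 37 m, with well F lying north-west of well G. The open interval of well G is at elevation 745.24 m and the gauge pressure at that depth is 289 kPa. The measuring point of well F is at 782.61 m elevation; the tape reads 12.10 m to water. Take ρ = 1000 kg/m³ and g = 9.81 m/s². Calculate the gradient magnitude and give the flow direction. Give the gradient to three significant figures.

i ≈ 0.113; groundwater flows toward the north-west

Pressure head at well G: ψ = P/(ρg) = 289×1000 / (1000 × 9.81) = 29.46 m.
Total head at well G: h = z + ψ = 745.24 + 29.46 = 774.70 m.
Total head at well F: h = 782.61 − 12.10 = 770.51 m.
Head difference: h(well G) − h(well F) = 774.70 − 770.51 = 4.19 m.
Hydraulic gradient: i = |Δh| / L = 4.19 / 37 = 0.113.
Flow is from higher to lower head: from well G toward well F, i.e. toward the north-west.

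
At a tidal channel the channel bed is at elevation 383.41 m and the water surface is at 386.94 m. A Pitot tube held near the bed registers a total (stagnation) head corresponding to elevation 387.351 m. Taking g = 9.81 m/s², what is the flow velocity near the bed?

v ≈ 2.84 m/s

Near the bed, under hydrostatic conditions, the piezometric head (z + ψ) equals the free-surface elevation, 386.94 m.
Velocity head = total − piezometric = 387.351 − 386.94 = 0.411 m.
v = √(2g·h_v) = √(2 × 9.81 × 0.411) = 2.84 m/s.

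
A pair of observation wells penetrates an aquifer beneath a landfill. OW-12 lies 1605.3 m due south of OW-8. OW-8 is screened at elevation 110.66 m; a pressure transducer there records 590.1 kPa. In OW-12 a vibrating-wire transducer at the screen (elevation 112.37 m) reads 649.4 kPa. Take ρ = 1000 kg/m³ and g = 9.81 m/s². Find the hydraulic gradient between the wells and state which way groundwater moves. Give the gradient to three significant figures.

i ≈ 0.00483; groundwater flows toward the north

Pressure head at OW-8: ψ = P/(ρg) = 590.1×1000 / (1000 × 9.81) = 60.15 m.
Total head at OW-8: h = z + ψ = 110.66 + 60.15 = 170.81 m.
Pressure head at OW-12: ψ = P/(ρg) = 649.4×1000 / (1000 × 9.81) = 66.20 m.
Total head at OW-12: h = z + ψ = 112.37 + 66.20 = 178.57 m.
Head difference: h(OW-8) − h(OW-12) = 170.81 − 178.57 = -7.76 m.
Hydraulic gradient: i = |Δh| / L = 7.76 / 1605.3 = 0.00483.
Flow is from higher to lower head: from OW-12 toward OW-8, i.e. toward the north.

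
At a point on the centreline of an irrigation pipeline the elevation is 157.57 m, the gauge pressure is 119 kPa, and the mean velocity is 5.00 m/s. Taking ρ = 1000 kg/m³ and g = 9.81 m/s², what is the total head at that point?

Pressure head ψ = P/(ρg) = 119×1000 / (1000 × 9.81) = 12.13 m.
Velocity head = v²/(2g) = 5.00² / (2 × 9.81) = 1.274 m.
h = z + ψ + v²/(2g) = 157.57 + 12.13 + 1.274 = 170.97 m.

h ≈ 170.97 m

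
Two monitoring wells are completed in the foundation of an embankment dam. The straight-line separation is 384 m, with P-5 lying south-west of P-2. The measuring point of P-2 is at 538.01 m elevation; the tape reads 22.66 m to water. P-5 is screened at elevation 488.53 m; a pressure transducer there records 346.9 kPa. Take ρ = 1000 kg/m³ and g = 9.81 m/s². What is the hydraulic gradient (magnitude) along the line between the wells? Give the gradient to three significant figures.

i ≈ 0.0222

Total head at P-2: h = 538.01 − 22.66 = 515.35 m.
Pressure head at P-5: ψ = P/(ρg) = 346.9×1000 / (1000 × 9.81) = 35.36 m.
Total head at P-5: h = z + ψ = 488.53 + 35.36 = 523.89 m.
Head difference: h(P-2) − h(P-5) = 515.35 − 523.89 = -8.54 m.
Hydraulic gradient: i = |Δh| / L = 8.54 / 384 = 0.0222.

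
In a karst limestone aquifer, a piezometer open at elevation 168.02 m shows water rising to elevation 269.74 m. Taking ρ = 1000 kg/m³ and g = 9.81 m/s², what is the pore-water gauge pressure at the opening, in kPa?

P ≈ 998 kPa

Pressure head ψ = h − z = 269.74 − 168.02 = 101.72 m.
P = ρgψ = 1000 × 9.81 × 101.72 = 997873 Pa ≈ 998 kPa.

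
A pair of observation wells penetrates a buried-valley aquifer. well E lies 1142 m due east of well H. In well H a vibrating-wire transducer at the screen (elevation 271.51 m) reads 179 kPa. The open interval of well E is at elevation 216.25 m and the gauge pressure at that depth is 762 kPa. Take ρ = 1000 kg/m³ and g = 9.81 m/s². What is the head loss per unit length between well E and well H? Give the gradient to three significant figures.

Pressure head at well H: ψ = P/(ρg) = 179×1000 / (1000 × 9.81) = 18.25 m.
Total head at well H: h = z + ψ = 271.51 + 18.25 = 289.76 m.
Pressure head at well E: ψ = P/(ρg) = 762×1000 / (1000 × 9.81) = 77.68 m.
Total head at well E: h = z + ψ = 216.25 + 77.68 = 293.93 m.
Head difference: h(well H) − h(well E) = 289.76 − 293.93 = -4.17 m.
Hydraulic gradient: i = |Δh| / L = 4.17 / 1142 = 0.00365.

i ≈ 0.00365 m/m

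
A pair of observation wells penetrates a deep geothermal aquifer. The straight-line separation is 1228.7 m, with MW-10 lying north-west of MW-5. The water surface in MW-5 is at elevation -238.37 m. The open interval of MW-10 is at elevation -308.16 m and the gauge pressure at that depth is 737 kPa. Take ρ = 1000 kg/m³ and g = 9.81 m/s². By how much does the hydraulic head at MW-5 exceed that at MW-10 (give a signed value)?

Total head at MW-5: h = -238.37 m (water level in the piezometer is the total head).
Pressure head at MW-10: ψ = P/(ρg) = 737×1000 / (1000 × 9.81) = 75.13 m.
Total head at MW-10: h = z + ψ = -308.16 + 75.13 = -233.03 m.
Head difference: h(MW-5) − h(MW-10) = -238.37 − (-233.03) = -5.34 m.

Δh ≈ -5.34 m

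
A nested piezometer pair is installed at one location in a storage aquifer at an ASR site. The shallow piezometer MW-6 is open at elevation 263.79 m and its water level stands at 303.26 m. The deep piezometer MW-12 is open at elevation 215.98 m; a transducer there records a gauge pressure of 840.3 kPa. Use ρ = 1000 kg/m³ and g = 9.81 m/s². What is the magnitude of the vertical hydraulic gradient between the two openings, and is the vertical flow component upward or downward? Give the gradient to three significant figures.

|i_v| ≈ 0.0339; vertical flow is downward

Total head at MW-6: h = 303.26 m (water level in the standpipe).
Pressure head at MW-12: ψ = P/(ρg) = 840.3×1000 / (1000 × 9.81) = 85.66 m.
Total head at MW-12: h = z + ψ = 215.98 + 85.66 = 301.64 m.
Δh = h(MW-6) − h(MW-12) = 303.26 − 301.64 = 1.62 m.
Vertical separation Δz = 263.79 − 215.98 = 47.81 m.
|i_v| = |Δh| / Δz = 1.62 / 47.81 = 0.0339.
Head is higher in the shallow piezometer, so vertical flow is downward (recharge condition).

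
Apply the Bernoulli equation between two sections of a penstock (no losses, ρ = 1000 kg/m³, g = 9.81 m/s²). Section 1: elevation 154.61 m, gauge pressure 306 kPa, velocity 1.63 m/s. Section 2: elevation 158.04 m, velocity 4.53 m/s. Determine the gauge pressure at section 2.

P₂ ≈ 263 kPa

Pressure head at 1: ψ₁ = P₁/(ρg) = 306×1000 / (1000 × 9.81) = 31.19 m.
Velocity heads: v₁²/2g = 1.63²/19.62 = 0.135 m; v₂²/2g = 4.53²/19.62 = 1.046 m.
Total head H = z₁ + ψ₁ + v₁²/2g = 154.61 + 31.19 + 0.135 = 185.94 m.
ψ₂ = H − z₂ − v₂²/2g = 185.94 − 158.04 − 1.046 = 26.85 m.
P₂ = ρgψ₂ = 1000 × 9.81 × 26.85 ≈ 263 kPa.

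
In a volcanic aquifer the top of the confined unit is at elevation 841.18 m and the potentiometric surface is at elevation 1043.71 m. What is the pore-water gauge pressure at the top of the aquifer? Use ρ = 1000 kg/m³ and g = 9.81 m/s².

Pressure head at the aquifer top: ψ = h − z = 1043.71 − 841.18 = 202.53 m.
P = ρgψ = 1000 × 9.81 × 202.53 = 1986819 Pa ≈ 1990 kPa.

P ≈ 1990 kPa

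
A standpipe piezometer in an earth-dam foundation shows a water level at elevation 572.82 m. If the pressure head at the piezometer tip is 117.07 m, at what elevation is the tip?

z ≈ 455.75 m

z = h − ψ = 572.82 − 117.07 = 455.75 m.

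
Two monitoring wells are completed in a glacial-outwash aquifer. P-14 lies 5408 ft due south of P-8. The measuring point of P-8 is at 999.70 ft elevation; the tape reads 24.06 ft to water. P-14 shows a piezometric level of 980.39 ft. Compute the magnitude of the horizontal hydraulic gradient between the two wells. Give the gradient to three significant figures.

Total head at P-8: h = 999.70 − 24.06 = 975.64 ft.
Total head at P-14: h = 980.39 ft (water level in the piezometer is the total head).
Head difference: h(P-8) − h(P-14) = 975.64 − 980.39 = -4.75 ft.
Hydraulic gradient: i = |Δh| / L = 4.75 / 5408 = 0.000878.

i ≈ 0.000878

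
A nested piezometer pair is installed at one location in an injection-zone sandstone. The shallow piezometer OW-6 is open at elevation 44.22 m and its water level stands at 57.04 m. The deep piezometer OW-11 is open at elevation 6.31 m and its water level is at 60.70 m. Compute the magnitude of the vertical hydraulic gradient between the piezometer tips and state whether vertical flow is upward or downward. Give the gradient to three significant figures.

Total head at OW-6: h = 57.04 m (water level in the standpipe).
Total head at OW-11: h = 60.70 m.
Δh = h(OW-6) − h(OW-11) = 57.04 − 60.70 = -3.66 m.
Vertical separation Δz = 44.22 − 6.31 = 37.91 m.
|i_v| = |Δh| / Δz = 3.66 / 37.91 = 0.0965.
Head is higher in the deep piezometer, so vertical flow is upward (discharge condition).

|i_v| ≈ 0.0965; vertical flow is upward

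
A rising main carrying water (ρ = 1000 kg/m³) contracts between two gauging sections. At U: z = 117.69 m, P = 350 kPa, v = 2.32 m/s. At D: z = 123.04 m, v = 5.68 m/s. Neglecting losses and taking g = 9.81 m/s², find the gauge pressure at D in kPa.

Pressure head at U: ψ₁ = P₁/(ρg) = 350×1000 / (1000 × 9.81) = 35.68 m.
Velocity heads: v₁²/2g = 2.32²/19.62 = 0.274 m; v₂²/2g = 5.68²/19.62 = 1.644 m.
Total head H = z₁ + ψ₁ + v₁²/2g = 117.69 + 35.68 + 0.274 = 153.64 m.
ψ₂ = H − z₂ − v₂²/2g = 153.64 − 123.04 − 1.644 = 28.96 m.
P₂ = ρgψ₂ = 1000 × 9.81 × 28.96 ≈ 284 kPa.

P₂ ≈ 284 kPa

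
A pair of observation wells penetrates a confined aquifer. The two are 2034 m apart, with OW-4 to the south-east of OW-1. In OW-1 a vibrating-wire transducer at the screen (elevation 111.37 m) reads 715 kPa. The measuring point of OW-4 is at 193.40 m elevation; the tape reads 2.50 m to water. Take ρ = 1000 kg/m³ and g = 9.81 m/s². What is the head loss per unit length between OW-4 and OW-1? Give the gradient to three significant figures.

Pressure head at OW-1: ψ = P/(ρg) = 715×1000 / (1000 × 9.81) = 72.88 m.
Total head at OW-1: h = z + ψ = 111.37 + 72.88 = 184.25 m.
Total head at OW-4: h = 193.40 − 2.50 = 190.90 m.
Head difference: h(OW-1) − h(OW-4) = 184.25 − 190.90 = -6.65 m.
Hydraulic gradient: i = |Δh| / L = 6.65 / 2034 = 0.00327.

i ≈ 0.00327 m/m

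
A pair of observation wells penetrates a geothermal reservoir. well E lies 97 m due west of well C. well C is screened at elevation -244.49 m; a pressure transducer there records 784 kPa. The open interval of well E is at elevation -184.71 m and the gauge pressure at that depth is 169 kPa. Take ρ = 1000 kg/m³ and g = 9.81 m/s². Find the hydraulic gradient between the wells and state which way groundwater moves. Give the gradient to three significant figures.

Pressure head at well C: ψ = P/(ρg) = 784×1000 / (1000 × 9.81) = 79.92 m.
Total head at well C: h = z + ψ = -244.49 + 79.92 = -164.57 m.
Pressure head at well E: ψ = P/(ρg) = 169×1000 / (1000 × 9.81) = 17.23 m.
Total head at well E: h = z + ψ = -184.71 + 17.23 = -167.48 m.
Head difference: h(well C) − h(well E) = -164.57 − (-167.48) = 2.91 m.
Hydraulic gradient: i = |Δh| / L = 2.91 / 97 = 0.0300.
Flow is from higher to lower head: from well C toward well E, i.e. toward the west.

i ≈ 0.0300; groundwater flows toward the west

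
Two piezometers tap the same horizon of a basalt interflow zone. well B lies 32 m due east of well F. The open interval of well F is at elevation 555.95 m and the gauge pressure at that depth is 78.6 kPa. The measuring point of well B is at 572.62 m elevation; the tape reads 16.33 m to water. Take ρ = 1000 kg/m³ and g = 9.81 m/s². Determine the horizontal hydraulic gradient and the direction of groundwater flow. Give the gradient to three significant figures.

i ≈ 0.240; groundwater flows toward the east

Pressure head at well F: ψ = P/(ρg) = 78.6×1000 / (1000 × 9.81) = 8.01 m.
Total head at well F: h = z + ψ = 555.95 + 8.01 = 563.96 m.
Total head at well B: h = 572.62 − 16.33 = 556.29 m.
Head difference: h(well F) − h(well B) = 563.96 − 556.29 = 7.67 m.
Hydraulic gradient: i = |Δh| / L = 7.67 / 32 = 0.240.
Flow is from higher to lower head: from well F toward well B, i.e. toward the east.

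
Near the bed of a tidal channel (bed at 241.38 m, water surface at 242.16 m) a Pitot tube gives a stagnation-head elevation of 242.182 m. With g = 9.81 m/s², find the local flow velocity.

Near the bed, under hydrostatic conditions, the piezometric head (z + ψ) equals the free-surface elevation, 242.16 m.
Velocity head = total − piezometric = 242.182 − 242.16 = 0.022 m.
v = √(2g·h_v) = √(2 × 9.81 × 0.022) = 0.657 m/s.

v ≈ 0.657 m/s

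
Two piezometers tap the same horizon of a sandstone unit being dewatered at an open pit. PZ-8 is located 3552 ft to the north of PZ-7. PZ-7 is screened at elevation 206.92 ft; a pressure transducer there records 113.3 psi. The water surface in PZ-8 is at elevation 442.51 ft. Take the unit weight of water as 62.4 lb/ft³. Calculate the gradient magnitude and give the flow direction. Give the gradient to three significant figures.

i ≈ 0.00728; groundwater flows toward the north

Pressure head at PZ-7: ψ = 144·P/γ = 144 × 113.3 / 62.4 = 261.46 ft.
Total head at PZ-7: h = z + ψ = 206.92 + 261.46 = 468.38 ft.
Total head at PZ-8: h = 442.51 ft (water level in the piezometer is the total head).
Head difference: h(PZ-7) − h(PZ-8) = 468.38 − 442.51 = 25.87 ft.
Hydraulic gradient: i = |Δh| / L = 25.87 / 3552 = 0.00728.
Flow is from higher to lower head: from PZ-7 toward PZ-8, i.e. toward the north.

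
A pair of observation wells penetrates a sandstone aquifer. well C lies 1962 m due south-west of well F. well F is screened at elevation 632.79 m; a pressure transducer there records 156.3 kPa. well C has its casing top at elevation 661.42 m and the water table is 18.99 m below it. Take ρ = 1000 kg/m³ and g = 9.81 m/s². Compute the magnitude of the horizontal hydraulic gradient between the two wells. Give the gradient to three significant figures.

Pressure head at well F: ψ = P/(ρg) = 156.3×1000 / (1000 × 9.81) = 15.93 m.
Total head at well F: h = z + ψ = 632.79 + 15.93 = 648.72 m.
Total head at well C: h = 661.42 − 18.99 = 642.43 m.
Head difference: h(well F) − h(well C) = 648.72 − 642.43 = 6.29 m.
Hydraulic gradient: i = |Δh| / L = 6.29 / 1962 = 0.00321.

i ≈ 0.00321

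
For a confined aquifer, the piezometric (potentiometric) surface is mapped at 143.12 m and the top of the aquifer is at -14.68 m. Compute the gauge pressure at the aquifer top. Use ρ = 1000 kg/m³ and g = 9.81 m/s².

Pressure head at the aquifer top: ψ = h − z = 143.12 − (-14.68) = 157.80 m.
P = ρgψ = 1000 × 9.81 × 157.80 = 1548018 Pa ≈ 1550 kPa.

P ≈ 1550 kPa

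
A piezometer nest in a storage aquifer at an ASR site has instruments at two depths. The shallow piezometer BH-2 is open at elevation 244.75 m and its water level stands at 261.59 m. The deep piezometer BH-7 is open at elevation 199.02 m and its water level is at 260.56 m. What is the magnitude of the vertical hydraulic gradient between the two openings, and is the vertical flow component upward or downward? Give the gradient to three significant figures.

Total head at BH-2: h = 261.59 m (water level in the standpipe).
Total head at BH-7: h = 260.56 m.
Δh = h(BH-2) − h(BH-7) = 261.59 − 260.56 = 1.03 m.
Vertical separation Δz = 244.75 − 199.02 = 45.73 m.
|i_v| = |Δh| / Δz = 1.03 / 45.73 = 0.0225.
Head is higher in the shallow piezometer, so vertical flow is downward (recharge condition).

|i_v| ≈ 0.0225; vertical flow is downward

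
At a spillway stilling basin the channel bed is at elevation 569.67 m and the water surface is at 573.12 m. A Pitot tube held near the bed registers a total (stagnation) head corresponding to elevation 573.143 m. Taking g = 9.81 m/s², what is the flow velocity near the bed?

v ≈ 0.672 m/s

Near the bed, under hydrostatic conditions, the piezometric head (z + ψ) equals the free-surface elevation, 573.12 m.
Velocity head = total − piezometric = 573.143 − 573.12 = 0.023 m.
v = √(2g·h_v) = √(2 × 9.81 × 0.023) = 0.672 m/s.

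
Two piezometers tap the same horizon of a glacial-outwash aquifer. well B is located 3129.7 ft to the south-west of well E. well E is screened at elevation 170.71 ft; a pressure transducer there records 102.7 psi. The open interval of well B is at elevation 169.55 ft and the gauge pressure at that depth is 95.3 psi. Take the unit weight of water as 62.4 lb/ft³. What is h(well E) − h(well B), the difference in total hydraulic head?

Δh ≈ 18.24 ft

Pressure head at well E: ψ = 144·P/γ = 144 × 102.7 / 62.4 = 237.00 ft.
Total head at well E: h = z + ψ = 170.71 + 237.00 = 407.71 ft.
Pressure head at well B: ψ = 144·P/γ = 144 × 95.3 / 62.4 = 219.92 ft.
Total head at well B: h = z + ψ = 169.55 + 219.92 = 389.47 ft.
Head difference: h(well E) − h(well B) = 407.71 − 389.47 = 18.24 ft.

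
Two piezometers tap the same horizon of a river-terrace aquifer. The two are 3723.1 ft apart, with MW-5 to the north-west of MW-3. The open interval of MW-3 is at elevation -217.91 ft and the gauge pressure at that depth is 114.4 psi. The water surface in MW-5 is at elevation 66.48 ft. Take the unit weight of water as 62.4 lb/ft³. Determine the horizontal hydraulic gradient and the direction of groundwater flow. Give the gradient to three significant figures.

Pressure head at MW-3: ψ = 144·P/γ = 144 × 114.4 / 62.4 = 264.00 ft.
Total head at MW-3: h = z + ψ = -217.91 + 264.00 = 46.09 ft.
Total head at MW-5: h = 66.48 ft (water level in the piezometer is the total head).
Head difference: h(MW-3) − h(MW-5) = 46.09 − 66.48 = -20.39 ft.
Hydraulic gradient: i = |Δh| / L = 20.39 / 3723.1 = 0.00548.
Flow is from higher to lower head: from MW-5 toward MW-3, i.e. toward the south-east.

i ≈ 0.00548; groundwater flows toward the south-east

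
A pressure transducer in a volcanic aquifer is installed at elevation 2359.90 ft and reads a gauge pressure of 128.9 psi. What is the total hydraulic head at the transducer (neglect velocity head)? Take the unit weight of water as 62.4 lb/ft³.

h ≈ 2657.36 ft

ψ = 144·P/γ = 144 × 128.9 / 62.4 = 297.46 ft.
h = z + ψ = 2359.90 + 297.46 = 2657.36 ft.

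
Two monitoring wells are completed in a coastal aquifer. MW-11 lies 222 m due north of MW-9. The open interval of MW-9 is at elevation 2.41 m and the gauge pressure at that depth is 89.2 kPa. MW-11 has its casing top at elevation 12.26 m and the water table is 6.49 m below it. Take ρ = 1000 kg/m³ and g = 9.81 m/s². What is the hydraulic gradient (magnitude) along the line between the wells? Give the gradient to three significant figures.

i ≈ 0.0258

Pressure head at MW-9: ψ = P/(ρg) = 89.2×1000 / (1000 × 9.81) = 9.09 m.
Total head at MW-9: h = z + ψ = 2.41 + 9.09 = 11.50 m.
Total head at MW-11: h = 12.26 − 6.49 = 5.77 m.
Head difference: h(MW-9) − h(MW-11) = 11.50 − 5.77 = 5.73 m.
Hydraulic gradient: i = |Δh| / L = 5.73 / 222 = 0.0258.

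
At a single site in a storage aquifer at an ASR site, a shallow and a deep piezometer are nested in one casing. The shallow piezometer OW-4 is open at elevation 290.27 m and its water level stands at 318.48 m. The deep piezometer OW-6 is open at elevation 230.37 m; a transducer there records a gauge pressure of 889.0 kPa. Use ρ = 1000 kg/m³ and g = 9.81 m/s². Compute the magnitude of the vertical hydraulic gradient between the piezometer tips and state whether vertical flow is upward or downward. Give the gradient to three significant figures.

|i_v| ≈ 0.0419; vertical flow is upward

Total head at OW-4: h = 318.48 m (water level in the standpipe).
Pressure head at OW-6: ψ = P/(ρg) = 889.0×1000 / (1000 × 9.81) = 90.62 m.
Total head at OW-6: h = z + ψ = 230.37 + 90.62 = 320.99 m.
Δh = h(OW-4) − h(OW-6) = 318.48 − 320.99 = -2.51 m.
Vertical separation Δz = 290.27 − 230.37 = 59.90 m.
|i_v| = |Δh| / Δz = 2.51 / 59.90 = 0.0419.
Head is higher in the deep piezometer, so vertical flow is upward (discharge condition).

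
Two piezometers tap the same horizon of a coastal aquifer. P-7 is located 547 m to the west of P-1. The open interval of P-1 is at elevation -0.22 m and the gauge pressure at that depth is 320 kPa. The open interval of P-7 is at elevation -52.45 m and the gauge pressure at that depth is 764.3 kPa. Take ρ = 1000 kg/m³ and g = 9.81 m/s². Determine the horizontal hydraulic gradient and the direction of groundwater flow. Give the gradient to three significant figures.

i ≈ 0.0127; groundwater flows toward the west

Pressure head at P-1: ψ = P/(ρg) = 320×1000 / (1000 × 9.81) = 32.62 m.
Total head at P-1: h = z + ψ = -0.22 + 32.62 = 32.40 m.
Pressure head at P-7: ψ = P/(ρg) = 764.3×1000 / (1000 × 9.81) = 77.91 m.
Total head at P-7: h = z + ψ = -52.45 + 77.91 = 25.46 m.
Head difference: h(P-1) − h(P-7) = 32.40 − 25.46 = 6.94 m.
Hydraulic gradient: i = |Δh| / L = 6.94 / 547 = 0.0127.
Flow is from higher to lower head: from P-1 toward P-7, i.e. toward the west.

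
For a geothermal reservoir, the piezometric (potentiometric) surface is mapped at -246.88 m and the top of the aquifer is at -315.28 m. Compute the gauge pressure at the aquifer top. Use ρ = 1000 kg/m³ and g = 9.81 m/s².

Pressure head at the aquifer top: ψ = h − z = -246.88 − (-315.28) = 68.40 m.
P = ρgψ = 1000 × 9.81 × 68.40 = 671004 Pa ≈ 671 kPa.

P ≈ 671 kPa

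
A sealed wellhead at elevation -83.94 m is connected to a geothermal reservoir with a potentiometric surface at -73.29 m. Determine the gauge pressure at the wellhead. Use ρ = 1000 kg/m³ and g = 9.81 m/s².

P ≈ 104 kPa

Head above the cap: Δh = -73.29 − (-83.94) = 10.65 m.
P = ρgΔh = 1000 × 9.81 × 10.65 = 104476 Pa ≈ 104 kPa.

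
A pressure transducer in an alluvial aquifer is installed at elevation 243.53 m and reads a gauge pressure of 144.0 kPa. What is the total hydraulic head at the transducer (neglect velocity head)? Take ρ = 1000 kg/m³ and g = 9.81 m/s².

h ≈ 258.21 m

ψ = P/(ρg) = 144.0×1000 / (1000 × 9.81) = 14.68 m.
h = z + ψ = 243.53 + 14.68 = 258.21 m.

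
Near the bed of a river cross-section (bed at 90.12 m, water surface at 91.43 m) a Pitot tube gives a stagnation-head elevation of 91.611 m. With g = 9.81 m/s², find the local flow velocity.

v ≈ 1.88 m/s

Near the bed, under hydrostatic conditions, the piezometric head (z + ψ) equals the free-surface elevation, 91.43 m.
Velocity head = total − piezometric = 91.611 − 91.43 = 0.181 m.
v = √(2g·h_v) = √(2 × 9.81 × 0.181) = 1.88 m/s.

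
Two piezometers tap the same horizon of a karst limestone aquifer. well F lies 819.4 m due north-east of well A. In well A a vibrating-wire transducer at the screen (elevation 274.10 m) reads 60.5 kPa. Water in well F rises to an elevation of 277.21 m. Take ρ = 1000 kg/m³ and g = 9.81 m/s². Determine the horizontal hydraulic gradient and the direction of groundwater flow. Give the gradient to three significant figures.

i ≈ 0.00373; groundwater flows toward the north-east

Pressure head at well A: ψ = P/(ρg) = 60.5×1000 / (1000 × 9.81) = 6.17 m.
Total head at well A: h = z + ψ = 274.10 + 6.17 = 280.27 m.
Total head at well F: h = 277.21 m (water level in the piezometer is the total head).
Head difference: h(well A) − h(well F) = 280.27 − 277.21 = 3.06 m.
Hydraulic gradient: i = |Δh| / L = 3.06 / 819.4 = 0.00373.
Flow is from higher to lower head: from well A toward well F, i.e. toward the north-east.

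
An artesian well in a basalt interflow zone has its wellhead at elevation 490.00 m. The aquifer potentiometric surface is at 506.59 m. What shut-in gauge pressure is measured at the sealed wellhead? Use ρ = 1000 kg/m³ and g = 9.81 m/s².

Head above the cap: Δh = 506.59 − 490.00 = 16.59 m.
P = ρgΔh = 1000 × 9.81 × 16.59 = 162748 Pa ≈ 163 kPa.

P ≈ 163 kPa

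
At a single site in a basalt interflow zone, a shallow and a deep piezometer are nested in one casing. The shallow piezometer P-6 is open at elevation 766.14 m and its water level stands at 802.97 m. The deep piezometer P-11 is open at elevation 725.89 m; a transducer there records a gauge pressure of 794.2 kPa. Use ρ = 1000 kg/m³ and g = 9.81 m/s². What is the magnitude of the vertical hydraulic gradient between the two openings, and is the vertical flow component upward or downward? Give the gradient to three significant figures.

|i_v| ≈ 0.0964; vertical flow is upward

Total head at P-6: h = 802.97 m (water level in the standpipe).
Pressure head at P-11: ψ = P/(ρg) = 794.2×1000 / (1000 × 9.81) = 80.96 m.
Total head at P-11: h = z + ψ = 725.89 + 80.96 = 806.85 m.
Δh = h(P-6) − h(P-11) = 802.97 − 806.85 = -3.88 m.
Vertical separation Δz = 766.14 − 725.89 = 40.25 m.
|i_v| = |Δh| / Δz = 3.88 / 40.25 = 0.0964.
Head is higher in the deep piezometer, so vertical flow is upward (discharge condition).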